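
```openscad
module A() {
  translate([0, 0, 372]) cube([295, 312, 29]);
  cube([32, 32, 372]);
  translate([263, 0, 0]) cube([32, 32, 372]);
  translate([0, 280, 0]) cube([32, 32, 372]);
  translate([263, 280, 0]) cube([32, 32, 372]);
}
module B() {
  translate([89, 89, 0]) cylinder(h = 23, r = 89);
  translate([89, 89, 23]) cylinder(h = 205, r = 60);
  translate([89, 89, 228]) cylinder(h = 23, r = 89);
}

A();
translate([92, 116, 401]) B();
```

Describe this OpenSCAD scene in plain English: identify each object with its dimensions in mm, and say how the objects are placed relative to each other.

A is a simple wooden stool: a rectangular seat 295 mm (x) by 312 mm (y), 29 mm thick, top face at z = 401 mm, on four square legs, each 32×32 mm in cross-section. The legs rest on z = 0, each flush with a corner of the seat.

B is a spool: two coaxial disc flanges of radius 89 mm and thickness 23 mm, joined by a core cylinder of radius 60 mm and height 205 mm. The lower flange rests on z = 0 and the three cylinders share a vertical axis.

The spool is on top of the stool.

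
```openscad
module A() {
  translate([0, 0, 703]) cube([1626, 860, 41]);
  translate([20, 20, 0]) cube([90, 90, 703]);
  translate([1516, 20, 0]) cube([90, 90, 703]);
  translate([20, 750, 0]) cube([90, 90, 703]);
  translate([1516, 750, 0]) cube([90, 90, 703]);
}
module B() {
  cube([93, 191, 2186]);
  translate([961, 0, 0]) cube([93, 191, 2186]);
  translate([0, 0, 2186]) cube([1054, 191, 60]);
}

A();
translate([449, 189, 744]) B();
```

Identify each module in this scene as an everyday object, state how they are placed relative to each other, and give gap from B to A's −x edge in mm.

A is a table. B is a door frame. The door frame is on top of the table. The gap from the door frame to the table's −x edge is 449 mm.

The door frame's min-x is at 449; the table's min-x is 0; gap = 449 mm.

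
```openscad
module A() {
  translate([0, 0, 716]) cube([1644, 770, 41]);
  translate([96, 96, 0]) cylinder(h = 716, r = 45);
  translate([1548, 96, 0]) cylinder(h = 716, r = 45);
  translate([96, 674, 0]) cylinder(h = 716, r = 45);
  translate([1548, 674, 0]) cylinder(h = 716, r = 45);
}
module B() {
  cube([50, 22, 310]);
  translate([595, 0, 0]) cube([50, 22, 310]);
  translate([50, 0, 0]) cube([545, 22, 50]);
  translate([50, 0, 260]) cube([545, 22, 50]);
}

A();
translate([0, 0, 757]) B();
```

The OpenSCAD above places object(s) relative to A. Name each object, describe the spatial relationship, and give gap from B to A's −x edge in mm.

The picture frame's min-x is at 0; the table's min-x is 0; gap = 0 mm.

A is a table. B is a picture frame. The picture frame is on top of the table. The gap from the picture frame to the table's −x edge is 0 mm.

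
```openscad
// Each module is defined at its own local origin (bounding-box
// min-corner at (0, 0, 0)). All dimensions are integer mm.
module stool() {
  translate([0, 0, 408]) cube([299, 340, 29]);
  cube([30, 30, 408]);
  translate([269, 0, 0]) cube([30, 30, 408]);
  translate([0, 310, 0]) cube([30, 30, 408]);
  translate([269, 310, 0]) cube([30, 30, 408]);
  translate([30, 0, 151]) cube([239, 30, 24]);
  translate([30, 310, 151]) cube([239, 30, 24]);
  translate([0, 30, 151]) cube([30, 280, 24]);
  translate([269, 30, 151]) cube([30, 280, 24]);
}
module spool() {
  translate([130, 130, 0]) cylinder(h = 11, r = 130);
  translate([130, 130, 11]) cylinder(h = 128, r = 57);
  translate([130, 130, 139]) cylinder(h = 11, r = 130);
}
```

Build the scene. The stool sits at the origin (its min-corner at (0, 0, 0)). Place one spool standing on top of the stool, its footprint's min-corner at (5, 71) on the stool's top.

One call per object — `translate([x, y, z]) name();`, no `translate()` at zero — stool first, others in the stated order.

stool();
translate([5, 71, 437]) spool();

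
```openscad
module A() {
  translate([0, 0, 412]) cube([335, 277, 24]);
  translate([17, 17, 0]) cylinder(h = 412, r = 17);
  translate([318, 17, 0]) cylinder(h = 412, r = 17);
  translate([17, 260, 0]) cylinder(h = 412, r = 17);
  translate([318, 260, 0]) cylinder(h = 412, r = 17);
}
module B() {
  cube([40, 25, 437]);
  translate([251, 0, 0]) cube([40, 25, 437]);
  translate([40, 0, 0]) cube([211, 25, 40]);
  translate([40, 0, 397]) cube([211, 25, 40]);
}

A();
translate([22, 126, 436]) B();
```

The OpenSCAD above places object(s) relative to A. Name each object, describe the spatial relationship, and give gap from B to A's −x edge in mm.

A is a stool. B is a picture frame. The picture frame is on top of the stool, centred. The gap from the picture frame to the stool's −x edge is 22 mm.

The picture frame's min-x is at 22; the stool's min-x is 0; gap = 22 mm.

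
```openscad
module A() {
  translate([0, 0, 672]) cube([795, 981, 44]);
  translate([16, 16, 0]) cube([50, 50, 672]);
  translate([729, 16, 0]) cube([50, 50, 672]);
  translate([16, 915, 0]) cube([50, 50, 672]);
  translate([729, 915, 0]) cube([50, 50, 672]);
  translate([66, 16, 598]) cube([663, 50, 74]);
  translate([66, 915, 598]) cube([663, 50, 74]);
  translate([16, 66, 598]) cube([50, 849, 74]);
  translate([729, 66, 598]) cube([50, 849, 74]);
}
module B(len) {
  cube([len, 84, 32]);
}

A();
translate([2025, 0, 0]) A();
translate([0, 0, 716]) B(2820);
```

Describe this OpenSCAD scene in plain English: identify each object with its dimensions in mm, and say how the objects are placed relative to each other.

A is a table: top 795 mm (x) × 981 mm (y), 44 mm thick, upper face at z = 716 mm, on four 50×50 mm square legs, each inset 16 mm from the nearest pair of top edges, running from z = 0 to the bottom of the top. Four apron rails, 50 mm thick and 74 mm tall, run between adjacent legs with their top edges flush with the underside of the top and their outer faces flush with the legs' outer faces.

B is a rectangular beam 2820 mm long (x), 84 mm deep (y), 32 mm thick (z).

The beam spans the tops of two tables placed 1230 mm apart, resting at z = 716 mm.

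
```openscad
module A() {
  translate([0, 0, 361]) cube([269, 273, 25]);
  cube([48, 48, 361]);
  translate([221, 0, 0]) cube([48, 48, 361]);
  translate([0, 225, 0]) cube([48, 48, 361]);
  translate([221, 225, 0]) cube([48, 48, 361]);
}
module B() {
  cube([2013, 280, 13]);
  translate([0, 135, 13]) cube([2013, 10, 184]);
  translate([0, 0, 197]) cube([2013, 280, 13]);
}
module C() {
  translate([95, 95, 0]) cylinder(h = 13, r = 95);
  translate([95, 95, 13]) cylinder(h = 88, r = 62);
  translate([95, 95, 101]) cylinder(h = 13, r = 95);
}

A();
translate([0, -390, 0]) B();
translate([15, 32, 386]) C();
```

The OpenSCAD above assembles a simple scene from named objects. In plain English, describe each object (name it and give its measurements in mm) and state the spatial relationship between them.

A is a four-legged stool. The seat is 269×273 mm, 25 mm thick, top at z = 386 mm. It stands on four square legs, each 48×48 mm in cross-section, from z = 0 to the seat underside, each flush with a corner of the seat.

B is an I-beam lying along x, 2013 mm long. Overall section height 210 mm. Two flanges 280 mm wide (y) and 13 mm thick, one on the floor and one at the top; a web 10 mm thick runs between them, centred on the flange width.

C is a spool: two coaxial disc flanges of radius 95 mm and thickness 13 mm, joined by a core cylinder of radius 62 mm and height 88 mm. The lower flange rests on z = 0 and the three cylinders share a vertical axis.

The I-beam is on the floor beside the stool on its −y side. The spool is on top of the stool.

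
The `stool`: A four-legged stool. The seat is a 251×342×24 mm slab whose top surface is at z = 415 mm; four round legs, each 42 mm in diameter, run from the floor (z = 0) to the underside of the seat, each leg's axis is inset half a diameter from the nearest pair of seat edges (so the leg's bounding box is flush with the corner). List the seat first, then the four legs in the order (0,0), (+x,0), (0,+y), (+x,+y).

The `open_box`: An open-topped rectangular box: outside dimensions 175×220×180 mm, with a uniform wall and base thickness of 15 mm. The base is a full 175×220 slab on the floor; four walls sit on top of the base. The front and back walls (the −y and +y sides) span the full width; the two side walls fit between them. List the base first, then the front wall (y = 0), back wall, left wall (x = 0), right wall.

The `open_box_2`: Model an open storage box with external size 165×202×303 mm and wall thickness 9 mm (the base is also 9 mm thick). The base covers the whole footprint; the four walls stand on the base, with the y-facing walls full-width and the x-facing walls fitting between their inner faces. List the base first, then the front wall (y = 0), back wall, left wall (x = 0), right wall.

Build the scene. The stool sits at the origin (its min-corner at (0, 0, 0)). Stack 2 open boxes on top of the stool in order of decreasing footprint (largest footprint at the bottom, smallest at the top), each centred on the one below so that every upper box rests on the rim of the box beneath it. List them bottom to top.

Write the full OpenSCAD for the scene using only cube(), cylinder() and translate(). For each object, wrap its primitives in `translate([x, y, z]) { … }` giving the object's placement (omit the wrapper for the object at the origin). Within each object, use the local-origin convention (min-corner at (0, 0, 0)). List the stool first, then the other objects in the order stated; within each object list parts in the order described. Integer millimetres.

translate([0, 0, 391]) cube([251, 342, 24]);
translate([21, 21, 0]) cylinder(h = 391, r = 21);
translate([230, 21, 0]) cylinder(h = 391, r = 21);
translate([21, 321, 0]) cylinder(h = 391, r = 21);
translate([230, 321, 0]) cylinder(h = 391, r = 21);
translate([38, 61, 415]) {
  cube([175, 220, 15]);
  translate([0, 0, 15]) cube([175, 15, 165]);
  translate([0, 205, 15]) cube([175, 15, 165]);
  translate([0, 15, 15]) cube([15, 190, 165]);
  translate([160, 15, 15]) cube([15, 190, 165]);
}
translate([43, 70, 595]) {
  cube([165, 202, 9]);
  translate([0, 0, 9]) cube([165, 9, 294]);
  translate([0, 193, 9]) cube([165, 9, 294]);
  translate([0, 9, 9]) cube([9, 184, 294]);
  translate([156, 9, 9]) cube([9, 184, 294]);
}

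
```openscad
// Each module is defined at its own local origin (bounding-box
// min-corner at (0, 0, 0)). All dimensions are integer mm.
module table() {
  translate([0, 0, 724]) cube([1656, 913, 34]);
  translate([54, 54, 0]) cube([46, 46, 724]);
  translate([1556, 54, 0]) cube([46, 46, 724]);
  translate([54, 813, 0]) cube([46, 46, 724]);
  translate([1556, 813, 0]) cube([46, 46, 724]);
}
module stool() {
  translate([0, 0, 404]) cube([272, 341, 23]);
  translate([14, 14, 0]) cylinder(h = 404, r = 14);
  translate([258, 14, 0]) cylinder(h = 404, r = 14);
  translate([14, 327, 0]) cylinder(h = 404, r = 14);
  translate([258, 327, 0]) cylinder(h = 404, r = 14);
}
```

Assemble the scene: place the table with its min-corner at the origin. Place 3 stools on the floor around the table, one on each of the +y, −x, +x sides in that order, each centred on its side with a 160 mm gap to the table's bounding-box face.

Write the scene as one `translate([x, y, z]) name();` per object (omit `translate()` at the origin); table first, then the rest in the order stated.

table();
translate([692, 1073, 0]) stool();
translate([-432, 286, 0]) stool();
translate([1816, 286, 0]) stool();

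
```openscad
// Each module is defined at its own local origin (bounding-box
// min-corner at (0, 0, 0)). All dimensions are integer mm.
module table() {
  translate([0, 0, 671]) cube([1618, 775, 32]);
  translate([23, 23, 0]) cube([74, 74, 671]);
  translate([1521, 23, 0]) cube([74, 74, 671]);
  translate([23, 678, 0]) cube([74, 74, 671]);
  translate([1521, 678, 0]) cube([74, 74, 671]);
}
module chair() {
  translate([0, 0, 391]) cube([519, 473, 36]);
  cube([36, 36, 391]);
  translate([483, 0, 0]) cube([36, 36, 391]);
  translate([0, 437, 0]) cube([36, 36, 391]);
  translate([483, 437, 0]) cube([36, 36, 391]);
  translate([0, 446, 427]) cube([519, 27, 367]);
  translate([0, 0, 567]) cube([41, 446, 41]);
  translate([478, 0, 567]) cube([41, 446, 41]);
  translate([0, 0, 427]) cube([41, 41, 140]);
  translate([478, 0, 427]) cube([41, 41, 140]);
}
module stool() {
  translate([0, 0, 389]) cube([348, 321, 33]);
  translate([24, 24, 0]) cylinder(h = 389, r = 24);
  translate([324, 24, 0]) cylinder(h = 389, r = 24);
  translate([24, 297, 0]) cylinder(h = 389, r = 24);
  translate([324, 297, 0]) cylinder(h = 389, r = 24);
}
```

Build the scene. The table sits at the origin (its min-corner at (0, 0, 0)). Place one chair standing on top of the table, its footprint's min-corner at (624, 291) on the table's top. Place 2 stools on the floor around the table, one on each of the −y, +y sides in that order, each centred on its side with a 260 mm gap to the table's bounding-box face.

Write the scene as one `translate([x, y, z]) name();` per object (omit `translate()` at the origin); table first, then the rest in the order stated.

table();
translate([624, 291, 703]) chair();
translate([635, -581, 0]) stool();
translate([635, 1035, 0]) stool();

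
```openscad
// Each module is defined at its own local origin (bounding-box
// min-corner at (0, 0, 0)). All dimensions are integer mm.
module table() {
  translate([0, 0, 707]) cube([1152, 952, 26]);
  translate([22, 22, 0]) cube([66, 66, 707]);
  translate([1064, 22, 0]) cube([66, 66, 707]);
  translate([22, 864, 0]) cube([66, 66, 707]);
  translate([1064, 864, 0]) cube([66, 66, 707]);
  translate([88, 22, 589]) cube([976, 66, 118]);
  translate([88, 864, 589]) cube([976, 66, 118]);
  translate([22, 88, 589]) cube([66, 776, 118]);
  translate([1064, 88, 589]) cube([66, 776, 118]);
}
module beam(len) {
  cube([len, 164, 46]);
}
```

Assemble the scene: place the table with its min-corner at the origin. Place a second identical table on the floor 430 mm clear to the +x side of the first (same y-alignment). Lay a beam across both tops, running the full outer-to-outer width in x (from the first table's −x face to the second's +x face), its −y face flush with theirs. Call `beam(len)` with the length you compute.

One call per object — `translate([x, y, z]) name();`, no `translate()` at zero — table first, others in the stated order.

table();
translate([1582, 0, 0]) table();
translate([0, 0, 733]) beam(2734);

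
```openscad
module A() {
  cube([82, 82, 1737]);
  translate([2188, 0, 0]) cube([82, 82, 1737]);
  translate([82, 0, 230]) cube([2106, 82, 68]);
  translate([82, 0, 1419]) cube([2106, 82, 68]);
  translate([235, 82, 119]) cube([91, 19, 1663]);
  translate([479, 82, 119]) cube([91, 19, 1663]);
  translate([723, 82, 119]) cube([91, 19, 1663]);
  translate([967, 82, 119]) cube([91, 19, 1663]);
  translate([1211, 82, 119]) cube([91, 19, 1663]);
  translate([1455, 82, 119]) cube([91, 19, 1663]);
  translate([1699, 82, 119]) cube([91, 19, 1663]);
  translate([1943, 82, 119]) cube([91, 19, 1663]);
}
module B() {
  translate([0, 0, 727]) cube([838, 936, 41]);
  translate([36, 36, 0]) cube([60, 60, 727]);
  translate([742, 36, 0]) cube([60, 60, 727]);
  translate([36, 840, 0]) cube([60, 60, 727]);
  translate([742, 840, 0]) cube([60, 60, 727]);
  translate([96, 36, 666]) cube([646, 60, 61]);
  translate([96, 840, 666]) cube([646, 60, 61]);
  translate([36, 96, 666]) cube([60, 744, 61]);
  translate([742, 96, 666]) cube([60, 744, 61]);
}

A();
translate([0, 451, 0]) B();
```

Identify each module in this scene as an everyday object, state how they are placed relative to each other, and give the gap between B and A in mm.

The table's nearest face is 350 mm from the fence section's +y face.

A is a fence section. B is a table. The table is on the floor beside the fence section on its +y side. The gap between the table and the fence section is 350 mm.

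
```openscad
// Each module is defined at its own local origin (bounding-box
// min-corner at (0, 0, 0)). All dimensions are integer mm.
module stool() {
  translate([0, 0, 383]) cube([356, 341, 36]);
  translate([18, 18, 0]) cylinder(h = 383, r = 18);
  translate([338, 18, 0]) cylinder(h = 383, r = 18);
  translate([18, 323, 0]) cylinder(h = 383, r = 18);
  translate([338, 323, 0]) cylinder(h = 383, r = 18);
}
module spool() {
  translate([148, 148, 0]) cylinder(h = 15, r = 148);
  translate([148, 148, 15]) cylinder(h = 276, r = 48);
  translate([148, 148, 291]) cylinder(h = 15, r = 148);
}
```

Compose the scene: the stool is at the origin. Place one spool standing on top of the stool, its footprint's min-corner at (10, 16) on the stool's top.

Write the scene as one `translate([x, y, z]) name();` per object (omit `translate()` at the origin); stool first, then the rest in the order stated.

stool();
translate([10, 16, 419]) spool();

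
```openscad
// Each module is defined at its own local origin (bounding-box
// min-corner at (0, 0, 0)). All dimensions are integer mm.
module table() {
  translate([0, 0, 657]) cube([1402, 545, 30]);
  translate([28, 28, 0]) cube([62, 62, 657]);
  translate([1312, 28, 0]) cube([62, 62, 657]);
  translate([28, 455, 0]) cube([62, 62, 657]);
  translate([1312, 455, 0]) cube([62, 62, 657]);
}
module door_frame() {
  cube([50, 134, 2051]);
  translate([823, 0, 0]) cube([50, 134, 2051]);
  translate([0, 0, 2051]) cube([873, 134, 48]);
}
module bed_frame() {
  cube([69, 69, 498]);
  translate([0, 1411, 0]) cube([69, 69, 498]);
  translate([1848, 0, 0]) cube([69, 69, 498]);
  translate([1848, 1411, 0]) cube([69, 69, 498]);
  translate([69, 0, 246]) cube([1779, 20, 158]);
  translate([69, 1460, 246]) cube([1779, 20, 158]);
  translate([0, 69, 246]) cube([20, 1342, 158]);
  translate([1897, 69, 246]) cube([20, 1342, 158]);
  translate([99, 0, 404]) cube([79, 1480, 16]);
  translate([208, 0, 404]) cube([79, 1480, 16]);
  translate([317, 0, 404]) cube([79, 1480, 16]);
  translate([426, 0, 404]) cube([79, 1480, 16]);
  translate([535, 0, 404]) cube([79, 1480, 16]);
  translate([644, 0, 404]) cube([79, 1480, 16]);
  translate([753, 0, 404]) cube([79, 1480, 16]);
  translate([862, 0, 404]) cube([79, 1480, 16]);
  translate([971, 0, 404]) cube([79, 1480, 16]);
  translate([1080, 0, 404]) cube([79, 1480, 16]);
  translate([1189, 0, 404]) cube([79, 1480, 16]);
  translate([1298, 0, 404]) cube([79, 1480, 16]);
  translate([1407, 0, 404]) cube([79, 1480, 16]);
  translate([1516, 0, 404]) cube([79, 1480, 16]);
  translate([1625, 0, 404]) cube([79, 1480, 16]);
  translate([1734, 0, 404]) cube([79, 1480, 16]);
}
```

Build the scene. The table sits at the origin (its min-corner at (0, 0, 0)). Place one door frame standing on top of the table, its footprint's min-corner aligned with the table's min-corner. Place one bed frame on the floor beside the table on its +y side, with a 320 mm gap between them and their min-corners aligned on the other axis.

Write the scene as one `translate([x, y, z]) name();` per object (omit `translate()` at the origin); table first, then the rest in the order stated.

table();
translate([0, 0, 687]) door_frame();
translate([0, 865, 0]) bed_frame();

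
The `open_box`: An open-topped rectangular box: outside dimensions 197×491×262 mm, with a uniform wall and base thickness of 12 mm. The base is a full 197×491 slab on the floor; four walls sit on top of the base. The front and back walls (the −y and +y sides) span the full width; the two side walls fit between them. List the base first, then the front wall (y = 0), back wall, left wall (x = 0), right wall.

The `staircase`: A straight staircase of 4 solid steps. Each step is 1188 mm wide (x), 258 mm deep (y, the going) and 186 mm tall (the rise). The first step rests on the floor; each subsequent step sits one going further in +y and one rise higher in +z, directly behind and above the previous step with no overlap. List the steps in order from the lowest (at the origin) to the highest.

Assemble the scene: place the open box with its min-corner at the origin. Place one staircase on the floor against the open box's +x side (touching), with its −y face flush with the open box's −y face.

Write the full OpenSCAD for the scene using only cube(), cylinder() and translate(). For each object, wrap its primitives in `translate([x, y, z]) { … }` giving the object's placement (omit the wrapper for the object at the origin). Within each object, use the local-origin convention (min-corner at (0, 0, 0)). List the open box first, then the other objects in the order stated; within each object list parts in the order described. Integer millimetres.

cube([197, 491, 12]);
translate([0, 0, 12]) cube([197, 12, 250]);
translate([0, 479, 12]) cube([197, 12, 250]);
translate([0, 12, 12]) cube([12, 467, 250]);
translate([185, 12, 12]) cube([12, 467, 250]);
translate([197, 0, 0]) {
  cube([1188, 258, 186]);
  translate([0, 258, 186]) cube([1188, 258, 186]);
  translate([0, 516, 372]) cube([1188, 258, 186]);
  translate([0, 774, 558]) cube([1188, 258, 186]);
}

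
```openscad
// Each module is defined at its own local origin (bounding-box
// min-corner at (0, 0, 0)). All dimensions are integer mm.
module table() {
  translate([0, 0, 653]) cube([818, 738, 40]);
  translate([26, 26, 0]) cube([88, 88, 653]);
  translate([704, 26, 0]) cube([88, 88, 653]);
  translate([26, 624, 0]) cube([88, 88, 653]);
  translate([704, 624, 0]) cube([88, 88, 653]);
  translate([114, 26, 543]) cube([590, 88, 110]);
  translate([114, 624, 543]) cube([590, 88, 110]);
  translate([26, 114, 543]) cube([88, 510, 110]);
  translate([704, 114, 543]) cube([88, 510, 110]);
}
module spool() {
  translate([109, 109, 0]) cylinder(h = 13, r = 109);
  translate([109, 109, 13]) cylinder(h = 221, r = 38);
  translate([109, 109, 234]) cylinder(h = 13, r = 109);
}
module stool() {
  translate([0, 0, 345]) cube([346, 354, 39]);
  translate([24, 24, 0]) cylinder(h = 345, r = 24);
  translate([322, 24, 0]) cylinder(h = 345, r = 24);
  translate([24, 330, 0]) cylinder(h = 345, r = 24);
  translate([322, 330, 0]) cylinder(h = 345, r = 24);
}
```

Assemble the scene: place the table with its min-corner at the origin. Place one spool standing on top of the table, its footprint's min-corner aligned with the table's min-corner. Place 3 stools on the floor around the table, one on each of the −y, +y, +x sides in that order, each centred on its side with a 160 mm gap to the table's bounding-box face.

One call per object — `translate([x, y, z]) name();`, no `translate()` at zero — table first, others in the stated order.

table();
translate([0, 0, 693]) spool();
translate([236, -514, 0]) stool();
translate([236, 898, 0]) stool();
translate([978, 192, 0]) stool();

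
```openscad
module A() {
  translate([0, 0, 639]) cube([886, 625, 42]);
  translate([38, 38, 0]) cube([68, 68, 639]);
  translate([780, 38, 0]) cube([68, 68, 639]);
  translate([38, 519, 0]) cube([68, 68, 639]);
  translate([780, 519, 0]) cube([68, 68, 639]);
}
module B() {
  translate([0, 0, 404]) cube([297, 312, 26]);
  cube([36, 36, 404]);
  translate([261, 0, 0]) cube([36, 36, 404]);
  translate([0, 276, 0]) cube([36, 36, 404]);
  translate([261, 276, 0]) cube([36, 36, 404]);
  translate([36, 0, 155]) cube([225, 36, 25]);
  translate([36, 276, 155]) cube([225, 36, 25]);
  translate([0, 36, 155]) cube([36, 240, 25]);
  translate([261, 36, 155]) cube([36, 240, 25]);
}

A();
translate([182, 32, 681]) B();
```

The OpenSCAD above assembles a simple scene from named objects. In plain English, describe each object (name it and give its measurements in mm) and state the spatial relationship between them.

A is a table with a 886×625 mm rectangular top, 42 mm thick, top surface at z = 681 mm, supported by four 68×68 mm square legs, each inset 38 mm from the nearest pair of top edges, running from the floor.

B is a four-legged stool. The seat is a 297×312×26 mm slab whose top surface is at z = 430 mm; four square legs, each 36×36 mm in cross-section, run from the floor (z = 0) to the underside of the seat, each flush with a corner of the seat. Four stretchers, 36 mm wide and 25 mm tall, connect adjacent legs with their undersides at z = 155 mm, each running between the inner faces of the legs it joins and aligned with the legs' outer faces on the other axis.

The stool is on top of the table.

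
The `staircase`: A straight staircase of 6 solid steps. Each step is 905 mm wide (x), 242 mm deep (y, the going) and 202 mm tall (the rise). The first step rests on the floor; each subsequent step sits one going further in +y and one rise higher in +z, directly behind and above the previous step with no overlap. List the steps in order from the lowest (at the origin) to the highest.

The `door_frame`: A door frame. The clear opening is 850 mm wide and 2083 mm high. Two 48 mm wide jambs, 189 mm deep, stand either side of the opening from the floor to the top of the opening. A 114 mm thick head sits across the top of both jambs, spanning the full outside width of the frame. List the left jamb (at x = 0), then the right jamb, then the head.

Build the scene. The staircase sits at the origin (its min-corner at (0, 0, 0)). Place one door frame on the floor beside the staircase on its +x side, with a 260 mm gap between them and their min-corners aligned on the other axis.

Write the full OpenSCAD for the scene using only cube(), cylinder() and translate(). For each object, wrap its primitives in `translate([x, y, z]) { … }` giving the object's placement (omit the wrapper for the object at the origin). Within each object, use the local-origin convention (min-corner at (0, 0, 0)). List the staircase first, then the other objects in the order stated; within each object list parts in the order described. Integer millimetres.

cube([905, 242, 202]);
translate([0, 242, 202]) cube([905, 242, 202]);
translate([0, 484, 404]) cube([905, 242, 202]);
translate([0, 726, 606]) cube([905, 242, 202]);
translate([0, 968, 808]) cube([905, 242, 202]);
translate([0, 1210, 1010]) cube([905, 242, 202]);
translate([1165, 0, 0]) {
  cube([48, 189, 2083]);
  translate([898, 0, 0]) cube([48, 189, 2083]);
  translate([0, 0, 2083]) cube([946, 189, 114]);
}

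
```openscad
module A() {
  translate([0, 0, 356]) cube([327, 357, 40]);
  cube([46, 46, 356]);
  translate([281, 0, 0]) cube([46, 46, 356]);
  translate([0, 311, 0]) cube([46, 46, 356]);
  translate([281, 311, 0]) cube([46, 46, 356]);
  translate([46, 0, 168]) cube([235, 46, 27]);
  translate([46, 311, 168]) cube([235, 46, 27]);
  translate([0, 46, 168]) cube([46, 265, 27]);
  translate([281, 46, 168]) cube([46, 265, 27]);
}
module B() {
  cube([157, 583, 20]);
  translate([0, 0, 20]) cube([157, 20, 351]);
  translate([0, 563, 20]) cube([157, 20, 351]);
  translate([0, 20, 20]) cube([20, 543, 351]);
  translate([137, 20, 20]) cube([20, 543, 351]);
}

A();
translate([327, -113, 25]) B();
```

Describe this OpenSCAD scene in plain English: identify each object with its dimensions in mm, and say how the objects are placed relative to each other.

A is a four-legged stool. The seat is 327×357 mm, 40 mm thick, top at z = 396 mm. It stands on four square legs, each 46×46 mm in cross-section, from z = 0 to the seat underside, each flush with a corner of the seat. Four stretchers, 46 mm wide and 27 mm tall, connect adjacent legs with their undersides at z = 168 mm, each running between the inner faces of the legs it joins and aligned with the legs' outer faces on the other axis.

B is an open storage box with external size 157×583×371 mm and wall thickness 20 mm (the base is also 20 mm thick). The base covers the whole footprint; the four walls stand on the base, with the y-facing walls full-width and the x-facing walls fitting between their inner faces.

The open box is beside the stool with their tops flush at z = 396.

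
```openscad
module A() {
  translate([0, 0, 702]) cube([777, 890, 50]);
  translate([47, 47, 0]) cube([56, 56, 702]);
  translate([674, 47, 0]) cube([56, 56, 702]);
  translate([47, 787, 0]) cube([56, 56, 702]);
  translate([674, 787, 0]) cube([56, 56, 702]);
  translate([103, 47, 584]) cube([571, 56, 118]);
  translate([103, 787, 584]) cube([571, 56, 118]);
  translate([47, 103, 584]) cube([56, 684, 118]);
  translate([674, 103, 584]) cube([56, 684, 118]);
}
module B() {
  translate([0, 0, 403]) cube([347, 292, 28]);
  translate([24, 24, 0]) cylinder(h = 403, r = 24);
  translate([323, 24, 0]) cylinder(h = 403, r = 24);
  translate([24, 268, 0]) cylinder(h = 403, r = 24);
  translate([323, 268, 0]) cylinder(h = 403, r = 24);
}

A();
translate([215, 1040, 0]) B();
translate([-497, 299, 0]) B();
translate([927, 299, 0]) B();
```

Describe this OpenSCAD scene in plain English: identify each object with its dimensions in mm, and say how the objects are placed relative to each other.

A is a table with a 777×890 mm rectangular top, 50 mm thick, top surface at z = 752 mm, supported by four 56×56 mm square legs, each inset 47 mm from the nearest pair of top edges, running from the floor. Four apron rails, 56 mm thick and 118 mm tall, run between adjacent legs with their top edges flush with the underside of the top and their outer faces flush with the legs' outer faces.

B is a four-legged stool. The seat is 347×292 mm, 28 mm thick, top at z = 431 mm. It stands on four round legs, each 48 mm in diameter, from z = 0 to the seat underside, each leg's axis is inset half a diameter from the nearest pair of seat edges (so the leg's bounding box is flush with the corner).

Three stools sit around the table at the +y, −x, +x sides.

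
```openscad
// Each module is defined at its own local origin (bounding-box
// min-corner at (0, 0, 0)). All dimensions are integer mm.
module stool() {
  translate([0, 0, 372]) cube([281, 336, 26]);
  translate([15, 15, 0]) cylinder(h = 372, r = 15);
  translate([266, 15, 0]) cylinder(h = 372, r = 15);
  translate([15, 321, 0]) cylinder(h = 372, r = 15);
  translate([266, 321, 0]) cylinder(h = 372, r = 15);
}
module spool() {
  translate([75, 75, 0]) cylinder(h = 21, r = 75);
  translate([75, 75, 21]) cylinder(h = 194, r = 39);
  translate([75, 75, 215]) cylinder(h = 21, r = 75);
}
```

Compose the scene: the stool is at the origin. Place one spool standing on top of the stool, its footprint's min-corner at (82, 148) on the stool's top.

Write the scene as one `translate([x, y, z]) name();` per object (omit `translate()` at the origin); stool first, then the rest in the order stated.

stool();
translate([82, 148, 398]) spool();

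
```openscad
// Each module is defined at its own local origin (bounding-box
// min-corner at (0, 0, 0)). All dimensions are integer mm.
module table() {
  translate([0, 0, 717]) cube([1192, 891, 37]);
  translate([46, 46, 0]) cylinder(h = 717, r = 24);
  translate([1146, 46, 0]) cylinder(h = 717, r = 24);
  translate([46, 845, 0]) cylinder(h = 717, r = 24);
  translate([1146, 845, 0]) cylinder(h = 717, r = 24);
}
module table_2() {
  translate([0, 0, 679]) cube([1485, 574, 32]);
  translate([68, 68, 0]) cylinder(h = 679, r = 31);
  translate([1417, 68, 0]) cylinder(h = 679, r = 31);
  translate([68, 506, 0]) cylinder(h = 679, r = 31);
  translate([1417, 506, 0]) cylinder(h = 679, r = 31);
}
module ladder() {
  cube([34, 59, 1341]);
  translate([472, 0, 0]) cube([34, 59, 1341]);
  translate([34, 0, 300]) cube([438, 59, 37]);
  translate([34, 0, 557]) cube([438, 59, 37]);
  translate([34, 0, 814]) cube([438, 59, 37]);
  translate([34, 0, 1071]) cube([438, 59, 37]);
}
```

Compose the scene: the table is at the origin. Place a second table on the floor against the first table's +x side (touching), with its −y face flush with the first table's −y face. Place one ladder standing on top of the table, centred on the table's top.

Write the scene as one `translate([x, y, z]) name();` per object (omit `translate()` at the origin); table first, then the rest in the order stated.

table();
translate([1192, 0, 0]) table_2();
translate([343, 416, 754]) ladder();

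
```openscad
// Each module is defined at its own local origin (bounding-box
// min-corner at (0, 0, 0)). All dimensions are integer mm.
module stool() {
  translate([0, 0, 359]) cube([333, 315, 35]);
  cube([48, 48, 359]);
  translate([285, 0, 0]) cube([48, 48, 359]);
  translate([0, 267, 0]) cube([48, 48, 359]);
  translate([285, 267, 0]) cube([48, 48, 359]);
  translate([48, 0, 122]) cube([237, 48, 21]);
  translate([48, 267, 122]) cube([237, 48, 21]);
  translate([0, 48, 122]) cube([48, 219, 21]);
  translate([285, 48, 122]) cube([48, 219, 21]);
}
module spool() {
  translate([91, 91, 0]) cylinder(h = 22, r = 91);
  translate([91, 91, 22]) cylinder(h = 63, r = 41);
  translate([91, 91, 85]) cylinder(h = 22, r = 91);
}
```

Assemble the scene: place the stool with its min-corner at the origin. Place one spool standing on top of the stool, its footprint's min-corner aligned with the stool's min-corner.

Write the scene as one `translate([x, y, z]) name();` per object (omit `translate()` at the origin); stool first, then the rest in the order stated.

stool();
translate([0, 0, 394]) spool();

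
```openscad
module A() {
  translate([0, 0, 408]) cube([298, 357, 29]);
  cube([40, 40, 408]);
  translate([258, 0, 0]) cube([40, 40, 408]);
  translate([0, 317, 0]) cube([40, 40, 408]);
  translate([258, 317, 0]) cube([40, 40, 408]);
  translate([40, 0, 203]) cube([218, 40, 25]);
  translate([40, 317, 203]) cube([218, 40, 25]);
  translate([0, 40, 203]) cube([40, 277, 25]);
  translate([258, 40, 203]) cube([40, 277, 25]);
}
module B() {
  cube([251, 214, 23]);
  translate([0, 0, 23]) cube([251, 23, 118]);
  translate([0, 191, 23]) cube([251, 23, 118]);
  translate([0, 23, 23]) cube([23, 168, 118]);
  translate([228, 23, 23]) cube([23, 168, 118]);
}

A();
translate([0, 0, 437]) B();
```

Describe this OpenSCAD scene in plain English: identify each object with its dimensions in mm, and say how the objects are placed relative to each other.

A is a four-legged stool. The seat is a 298×357×29 mm slab whose top surface is at z = 437 mm; four square legs, each 40×40 mm in cross-section, run from the floor (z = 0) to the underside of the seat, each flush with a corner of the seat. Four stretchers, 40 mm wide and 25 mm tall, connect adjacent legs with their undersides at z = 203 mm, each running between the inner faces of the legs it joins and aligned with the legs' outer faces on the other axis.

B is an open-topped rectangular box: outside dimensions 251×214×141 mm, with a uniform wall and base thickness of 23 mm. The base is a full 251×214 slab on the floor; four walls sit on top of the base. The front and back walls (the −y and +y sides) span the full width; the two side walls fit between them.

The open box is on top of the stool.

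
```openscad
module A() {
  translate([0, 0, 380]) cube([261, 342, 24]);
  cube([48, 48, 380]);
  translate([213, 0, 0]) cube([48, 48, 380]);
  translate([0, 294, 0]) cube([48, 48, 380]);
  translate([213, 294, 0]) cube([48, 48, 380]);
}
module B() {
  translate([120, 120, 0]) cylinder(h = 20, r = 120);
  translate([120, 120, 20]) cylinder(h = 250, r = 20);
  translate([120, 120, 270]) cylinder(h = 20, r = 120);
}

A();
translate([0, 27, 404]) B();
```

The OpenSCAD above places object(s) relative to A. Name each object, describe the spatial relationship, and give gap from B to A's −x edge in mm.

The spool's min-x is at 0; the stool's min-x is 0; gap = 0 mm.

A is a stool. B is a spool. The spool is on top of the stool. The gap from the spool to the stool's −x edge is 0 mm.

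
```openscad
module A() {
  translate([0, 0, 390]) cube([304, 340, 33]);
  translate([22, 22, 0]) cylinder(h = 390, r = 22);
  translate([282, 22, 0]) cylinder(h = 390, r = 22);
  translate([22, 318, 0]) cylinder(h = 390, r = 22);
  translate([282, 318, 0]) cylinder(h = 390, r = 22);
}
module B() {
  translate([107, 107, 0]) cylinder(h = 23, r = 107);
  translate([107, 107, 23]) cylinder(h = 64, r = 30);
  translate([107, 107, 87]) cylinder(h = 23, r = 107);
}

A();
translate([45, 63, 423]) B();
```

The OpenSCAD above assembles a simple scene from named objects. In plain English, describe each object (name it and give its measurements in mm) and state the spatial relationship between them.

A is a four-legged stool. The seat is a 304×340×33 mm slab whose top surface is at z = 423 mm; four round legs, each 44 mm in diameter, run from the floor (z = 0) to the underside of the seat, each leg's axis is inset half a diameter from the nearest pair of seat edges (so the leg's bounding box is flush with the corner).

B is a spool: two coaxial disc flanges of radius 107 mm and thickness 23 mm, joined by a core cylinder of radius 30 mm and height 64 mm. The lower flange rests on z = 0 and the three cylinders share a vertical axis.

The spool is on top of the stool, centred.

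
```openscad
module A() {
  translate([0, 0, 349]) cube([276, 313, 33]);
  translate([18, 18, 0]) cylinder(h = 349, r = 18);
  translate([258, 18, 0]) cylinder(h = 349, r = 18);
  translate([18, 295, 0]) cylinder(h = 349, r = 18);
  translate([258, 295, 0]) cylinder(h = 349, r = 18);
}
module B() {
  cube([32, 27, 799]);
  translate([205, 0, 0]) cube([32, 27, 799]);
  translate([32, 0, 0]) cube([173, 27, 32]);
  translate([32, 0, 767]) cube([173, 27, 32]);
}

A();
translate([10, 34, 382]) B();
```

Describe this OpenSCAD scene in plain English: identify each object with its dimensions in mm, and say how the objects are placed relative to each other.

A is a simple wooden stool: a rectangular seat 276 mm (x) by 313 mm (y), 33 mm thick, top face at z = 382 mm, on four round legs, each 36 mm in diameter. The legs rest on z = 0, each leg's axis is inset half a diameter from the nearest pair of seat edges (so the leg's bounding box is flush with the corner).

B is a picture frame with a 173×735 mm rectangular opening (x by z) and a uniform 32 mm border on every side. Frame depth is 27 mm along y. It is built from two vertical stiles running the full outside height and two horizontal rails spanning the gap between the stiles.

The picture frame is on top of the stool.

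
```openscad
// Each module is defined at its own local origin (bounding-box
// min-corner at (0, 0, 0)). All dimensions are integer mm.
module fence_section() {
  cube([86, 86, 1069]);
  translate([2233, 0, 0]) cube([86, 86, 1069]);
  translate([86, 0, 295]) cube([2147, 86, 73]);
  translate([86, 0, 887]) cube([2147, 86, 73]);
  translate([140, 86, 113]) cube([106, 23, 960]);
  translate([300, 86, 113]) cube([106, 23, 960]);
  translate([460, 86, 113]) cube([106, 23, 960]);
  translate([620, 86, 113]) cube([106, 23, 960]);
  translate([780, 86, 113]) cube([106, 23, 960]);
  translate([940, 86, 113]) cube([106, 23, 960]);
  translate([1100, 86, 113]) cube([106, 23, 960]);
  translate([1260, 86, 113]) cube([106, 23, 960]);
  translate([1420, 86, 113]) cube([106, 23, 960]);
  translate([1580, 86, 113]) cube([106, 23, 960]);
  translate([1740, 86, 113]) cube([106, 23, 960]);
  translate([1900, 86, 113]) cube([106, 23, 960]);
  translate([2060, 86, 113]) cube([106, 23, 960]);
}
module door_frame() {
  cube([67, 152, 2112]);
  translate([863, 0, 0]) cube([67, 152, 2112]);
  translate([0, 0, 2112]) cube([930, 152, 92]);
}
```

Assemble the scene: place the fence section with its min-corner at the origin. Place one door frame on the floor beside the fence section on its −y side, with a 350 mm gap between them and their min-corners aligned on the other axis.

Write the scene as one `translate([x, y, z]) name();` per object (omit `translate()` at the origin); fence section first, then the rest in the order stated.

fence_section();
translate([0, -502, 0]) door_frame();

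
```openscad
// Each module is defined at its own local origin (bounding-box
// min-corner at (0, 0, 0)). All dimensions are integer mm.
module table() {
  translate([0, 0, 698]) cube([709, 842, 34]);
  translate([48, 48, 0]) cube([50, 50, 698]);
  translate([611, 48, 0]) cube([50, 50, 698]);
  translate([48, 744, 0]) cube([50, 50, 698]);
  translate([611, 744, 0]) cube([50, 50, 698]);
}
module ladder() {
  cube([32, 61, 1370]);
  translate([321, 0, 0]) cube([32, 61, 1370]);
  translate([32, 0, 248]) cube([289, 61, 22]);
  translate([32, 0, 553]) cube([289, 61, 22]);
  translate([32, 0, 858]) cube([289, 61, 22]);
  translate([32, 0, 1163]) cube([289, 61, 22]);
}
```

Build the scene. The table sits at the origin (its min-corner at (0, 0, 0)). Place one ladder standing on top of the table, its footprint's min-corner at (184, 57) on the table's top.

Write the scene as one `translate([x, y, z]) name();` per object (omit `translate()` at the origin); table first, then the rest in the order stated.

table();
translate([184, 57, 732]) ladder();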